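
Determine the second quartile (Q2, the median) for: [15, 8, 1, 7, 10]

8

Step 1: Sort the data: [1, 7, 8, 10, 15]
Step 2: n = 5
Step 3: Q2 is the median. Since n is odd, it is the middle value at position 3: 8
Step 4: Q2 = 8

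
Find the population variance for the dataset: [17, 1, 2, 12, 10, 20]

49.5556

Step 1: Compute the mean: (17 + 1 + 2 + 12 + 10 + 20) / 6 = 10.3333
Step 2: Compute squared deviations from the mean:
  (17 - 10.3333)^2 = 44.4444
  (1 - 10.3333)^2 = 87.1111
  (2 - 10.3333)^2 = 69.4444
  (12 - 10.3333)^2 = 2.7778
  (10 - 10.3333)^2 = 0.1111
  (20 - 10.3333)^2 = 93.4444
Step 3: Sum of squared deviations = 297.3333
Step 4: Population variance = 297.3333 / 6 = 49.5556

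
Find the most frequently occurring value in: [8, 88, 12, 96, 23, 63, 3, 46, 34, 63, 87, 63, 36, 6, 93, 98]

63

Step 1: Count the frequency of each value:
  3: appears 1 time(s)
  6: appears 1 time(s)
  8: appears 1 time(s)
  12: appears 1 time(s)
  23: appears 1 time(s)
  34: appears 1 time(s)
  36: appears 1 time(s)
  46: appears 1 time(s)
  63: appears 3 time(s)
  87: appears 1 time(s)
  88: appears 1 time(s)
  93: appears 1 time(s)
  96: appears 1 time(s)
  98: appears 1 time(s)
Step 2: The value 63 appears most frequently (3 times).
Step 3: Mode = 63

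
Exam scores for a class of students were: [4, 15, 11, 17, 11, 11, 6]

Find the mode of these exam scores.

11

Step 1: Count the frequency of each value:
  4: appears 1 time(s)
  6: appears 1 time(s)
  11: appears 3 time(s)
  15: appears 1 time(s)
  17: appears 1 time(s)
Step 2: The value 11 appears most frequently (3 times).
Step 3: Mode = 11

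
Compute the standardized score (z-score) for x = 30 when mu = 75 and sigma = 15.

-3

Step 1: Recall the z-score formula: z = (x - mu) / sigma
Step 2: Substitute values: z = (30 - 75) / 15
Step 3: z = -45 / 15 = -3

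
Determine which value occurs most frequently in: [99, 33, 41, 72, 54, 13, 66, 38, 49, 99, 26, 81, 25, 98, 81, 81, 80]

81

Step 1: Count the frequency of each value:
  13: appears 1 time(s)
  25: appears 1 time(s)
  26: appears 1 time(s)
  33: appears 1 time(s)
  38: appears 1 time(s)
  41: appears 1 time(s)
  49: appears 1 time(s)
  54: appears 1 time(s)
  66: appears 1 time(s)
  72: appears 1 time(s)
  80: appears 1 time(s)
  81: appears 3 time(s)
  98: appears 1 time(s)
  99: appears 2 time(s)
Step 2: The value 81 appears most frequently (3 times).
Step 3: Mode = 81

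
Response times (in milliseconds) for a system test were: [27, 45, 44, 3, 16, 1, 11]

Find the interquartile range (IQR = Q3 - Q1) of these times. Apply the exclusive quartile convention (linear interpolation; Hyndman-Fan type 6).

41

Step 1: Sort the data: [1, 3, 11, 16, 27, 44, 45]
Step 2: n = 7
Step 3: Using the exclusive quartile method:
  Q1 = 3
  Q2 (median) = 16
  Q3 = 44
  IQR = Q3 - Q1 = 44 - 3 = 41
Step 4: IQR = 41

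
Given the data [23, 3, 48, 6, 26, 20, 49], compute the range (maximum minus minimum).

46

Step 1: Identify the maximum value: max = 49
Step 2: Identify the minimum value: min = 3
Step 3: Range = max - min = 49 - 3 = 46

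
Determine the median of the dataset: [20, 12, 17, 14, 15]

15

Step 1: Sort the data in ascending order: [12, 14, 15, 17, 20]
Step 2: The number of values is n = 5.
Step 3: Since n is odd, the median is the middle value at position 3: 15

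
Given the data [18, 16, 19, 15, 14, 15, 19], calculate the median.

16

Step 1: Sort the data in ascending order: [14, 15, 15, 16, 18, 19, 19]
Step 2: The number of values is n = 7.
Step 3: Since n is odd, the median is the middle value at position 4: 16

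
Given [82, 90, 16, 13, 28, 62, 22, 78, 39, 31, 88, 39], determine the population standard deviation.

27.9583

Step 1: Compute the mean: 49
Step 2: Sum of squared deviations from the mean: 9380
Step 3: Population variance = 9380 / 12 = 781.6667
Step 4: Standard deviation = sqrt(781.6667) = 27.9583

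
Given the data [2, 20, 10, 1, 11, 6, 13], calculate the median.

10

Step 1: Sort the data in ascending order: [1, 2, 6, 10, 11, 13, 20]
Step 2: The number of values is n = 7.
Step 3: Since n is odd, the median is the middle value at position 4: 10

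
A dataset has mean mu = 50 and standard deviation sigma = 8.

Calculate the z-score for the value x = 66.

2

Step 1: Recall the z-score formula: z = (x - mu) / sigma
Step 2: Substitute values: z = (66 - 50) / 8
Step 3: z = 16 / 8 = 2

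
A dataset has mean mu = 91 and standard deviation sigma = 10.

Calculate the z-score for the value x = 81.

-1

Step 1: Recall the z-score formula: z = (x - mu) / sigma
Step 2: Substitute values: z = (81 - 91) / 10
Step 3: z = -10 / 10 = -1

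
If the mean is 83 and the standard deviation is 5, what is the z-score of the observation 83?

0

Step 1: Recall the z-score formula: z = (x - mu) / sigma
Step 2: Substitute values: z = (83 - 83) / 5
Step 3: z = 0 / 5 = 0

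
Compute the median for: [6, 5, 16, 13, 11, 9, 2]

9

Step 1: Sort the data in ascending order: [2, 5, 6, 9, 11, 13, 16]
Step 2: The number of values is n = 7.
Step 3: Since n is odd, the median is the middle value at position 4: 9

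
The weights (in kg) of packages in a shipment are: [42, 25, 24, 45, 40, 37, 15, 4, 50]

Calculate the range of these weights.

46

Step 1: Identify the maximum value: max = 50
Step 2: Identify the minimum value: min = 4
Step 3: Range = max - min = 50 - 4 = 46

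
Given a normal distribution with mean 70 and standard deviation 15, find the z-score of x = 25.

-3

Step 1: Recall the z-score formula: z = (x - mu) / sigma
Step 2: Substitute values: z = (25 - 70) / 15
Step 3: z = -45 / 15 = -3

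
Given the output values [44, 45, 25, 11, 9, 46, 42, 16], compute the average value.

29.75

Step 1: Sum all values: 44 + 45 + 25 + 11 + 9 + 46 + 42 + 16 = 238
Step 2: Count the number of values: n = 8
Step 3: Mean = sum / n = 238 / 8 = 29.75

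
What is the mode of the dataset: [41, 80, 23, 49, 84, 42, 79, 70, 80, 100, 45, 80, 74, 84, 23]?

80

Step 1: Count the frequency of each value:
  23: appears 2 time(s)
  41: appears 1 time(s)
  42: appears 1 time(s)
  45: appears 1 time(s)
  49: appears 1 time(s)
  70: appears 1 time(s)
  74: appears 1 time(s)
  79: appears 1 time(s)
  80: appears 3 time(s)
  84: appears 2 time(s)
  100: appears 1 time(s)
Step 2: The value 80 appears most frequently (3 times).
Step 3: Mode = 80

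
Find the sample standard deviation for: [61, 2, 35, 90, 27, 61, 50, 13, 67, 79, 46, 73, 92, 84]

28.2936

Step 1: Compute the mean: 55.7143
Step 2: Sum of squared deviations from the mean: 10406.8571
Step 3: Sample variance = 10406.8571 / 13 = 800.5275
Step 4: Standard deviation = sqrt(800.5275) = 28.2936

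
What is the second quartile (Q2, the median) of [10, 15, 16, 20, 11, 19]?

15.5

Step 1: Sort the data: [10, 11, 15, 16, 19, 20]
Step 2: n = 6
Step 3: Q2 is the median. Since n is even, it is the average of the values at positions 3 and 4:
  Q2 = (15 + 16) / 2 = 15.5
Step 4: Q2 = 15.5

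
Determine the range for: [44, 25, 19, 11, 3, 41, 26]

41

Step 1: Identify the maximum value: max = 44
Step 2: Identify the minimum value: min = 3
Step 3: Range = max - min = 44 - 3 = 41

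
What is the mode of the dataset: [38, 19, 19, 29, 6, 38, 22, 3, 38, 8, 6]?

38

Step 1: Count the frequency of each value:
  3: appears 1 time(s)
  6: appears 2 time(s)
  8: appears 1 time(s)
  19: appears 2 time(s)
  22: appears 1 time(s)
  29: appears 1 time(s)
  38: appears 3 time(s)
Step 2: The value 38 appears most frequently (3 times).
Step 3: Mode = 38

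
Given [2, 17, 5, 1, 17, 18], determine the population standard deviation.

7.4386

Step 1: Compute the mean: 10
Step 2: Sum of squared deviations from the mean: 332
Step 3: Population variance = 332 / 6 = 55.3333
Step 4: Standard deviation = sqrt(55.3333) = 7.4386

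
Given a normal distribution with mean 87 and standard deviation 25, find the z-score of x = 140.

2.12

Step 1: Recall the z-score formula: z = (x - mu) / sigma
Step 2: Substitute values: z = (140 - 87) / 25
Step 3: z = 53 / 25 = 2.12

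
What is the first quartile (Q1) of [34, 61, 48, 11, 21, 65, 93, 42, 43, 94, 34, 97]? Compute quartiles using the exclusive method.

34

Step 1: Sort the data: [11, 21, 34, 34, 42, 43, 48, 61, 65, 93, 94, 97]
Step 2: n = 12
Step 3: Using the exclusive quartile method:
  Q1 = 34
  Q2 (median) = 45.5
  Q3 = 86
  IQR = Q3 - Q1 = 86 - 34 = 52
Step 4: Q1 = 34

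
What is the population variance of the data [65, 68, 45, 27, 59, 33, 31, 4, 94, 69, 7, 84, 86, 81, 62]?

758.0889

Step 1: Compute the mean: (65 + 68 + 45 + 27 + 59 + 33 + 31 + 4 + 94 + 69 + 7 + 84 + 86 + 81 + 62) / 15 = 54.3333
Step 2: Compute squared deviations from the mean:
  (65 - 54.3333)^2 = 113.7778
  (68 - 54.3333)^2 = 186.7778
  (45 - 54.3333)^2 = 87.1111
  (27 - 54.3333)^2 = 747.1111
  (59 - 54.3333)^2 = 21.7778
  (33 - 54.3333)^2 = 455.1111
  (31 - 54.3333)^2 = 544.4444
  (4 - 54.3333)^2 = 2533.4444
  (94 - 54.3333)^2 = 1573.4444
  (69 - 54.3333)^2 = 215.1111
  (7 - 54.3333)^2 = 2240.4444
  (84 - 54.3333)^2 = 880.1111
  (86 - 54.3333)^2 = 1002.7778
  (81 - 54.3333)^2 = 711.1111
  (62 - 54.3333)^2 = 58.7778
Step 3: Sum of squared deviations = 11371.3333
Step 4: Population variance = 11371.3333 / 15 = 758.0889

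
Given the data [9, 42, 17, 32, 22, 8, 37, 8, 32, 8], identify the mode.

8

Step 1: Count the frequency of each value:
  8: appears 3 time(s)
  9: appears 1 time(s)
  17: appears 1 time(s)
  22: appears 1 time(s)
  32: appears 2 time(s)
  37: appears 1 time(s)
  42: appears 1 time(s)
Step 2: The value 8 appears most frequently (3 times).
Step 3: Mode = 8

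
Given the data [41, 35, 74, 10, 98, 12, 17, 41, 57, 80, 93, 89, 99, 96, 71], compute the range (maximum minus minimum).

89

Step 1: Identify the maximum value: max = 99
Step 2: Identify the minimum value: min = 10
Step 3: Range = max - min = 99 - 10 = 89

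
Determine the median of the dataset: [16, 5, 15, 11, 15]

15

Step 1: Sort the data in ascending order: [5, 11, 15, 15, 16]
Step 2: The number of values is n = 5.
Step 3: Since n is odd, the median is the middle value at position 3: 15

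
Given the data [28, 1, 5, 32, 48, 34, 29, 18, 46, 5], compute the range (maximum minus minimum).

47

Step 1: Identify the maximum value: max = 48
Step 2: Identify the minimum value: min = 1
Step 3: Range = max - min = 48 - 1 = 47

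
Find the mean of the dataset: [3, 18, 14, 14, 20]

13.8

Step 1: Sum all values: 3 + 18 + 14 + 14 + 20 = 69
Step 2: Count the number of values: n = 5
Step 3: Mean = sum / n = 69 / 5 = 13.8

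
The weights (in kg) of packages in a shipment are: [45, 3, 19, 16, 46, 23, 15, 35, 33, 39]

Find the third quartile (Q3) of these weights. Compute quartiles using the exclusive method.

40.5

Step 1: Sort the data: [3, 15, 16, 19, 23, 33, 35, 39, 45, 46]
Step 2: n = 10
Step 3: Using the exclusive quartile method:
  Q1 = 15.75
  Q2 (median) = 28
  Q3 = 40.5
  IQR = Q3 - Q1 = 40.5 - 15.75 = 24.75
Step 4: Q3 = 40.5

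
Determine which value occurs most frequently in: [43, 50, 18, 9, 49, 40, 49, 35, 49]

49

Step 1: Count the frequency of each value:
  9: appears 1 time(s)
  18: appears 1 time(s)
  35: appears 1 time(s)
  40: appears 1 time(s)
  43: appears 1 time(s)
  49: appears 3 time(s)
  50: appears 1 time(s)
Step 2: The value 49 appears most frequently (3 times).
Step 3: Mode = 49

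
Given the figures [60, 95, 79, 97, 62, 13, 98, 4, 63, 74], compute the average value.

64.5

Step 1: Sum all values: 60 + 95 + 79 + 97 + 62 + 13 + 98 + 4 + 63 + 74 = 645
Step 2: Count the number of values: n = 10
Step 3: Mean = sum / n = 645 / 10 = 64.5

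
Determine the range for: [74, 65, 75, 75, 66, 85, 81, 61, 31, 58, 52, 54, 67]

54

Step 1: Identify the maximum value: max = 85
Step 2: Identify the minimum value: min = 31
Step 3: Range = max - min = 85 - 31 = 54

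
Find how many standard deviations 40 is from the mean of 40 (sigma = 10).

0

Step 1: Recall the z-score formula: z = (x - mu) / sigma
Step 2: Substitute values: z = (40 - 40) / 10
Step 3: z = 0 / 10 = 0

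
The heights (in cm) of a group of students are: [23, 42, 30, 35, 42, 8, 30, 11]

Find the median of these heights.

30

Step 1: Sort the data in ascending order: [8, 11, 23, 30, 30, 35, 42, 42]
Step 2: The number of values is n = 8.
Step 3: Since n is even, the median is the average of positions 4 and 5:
  Median = (30 + 30) / 2 = 30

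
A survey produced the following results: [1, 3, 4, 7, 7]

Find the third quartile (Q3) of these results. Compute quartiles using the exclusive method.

7

Step 1: Sort the data: [1, 3, 4, 7, 7]
Step 2: n = 5
Step 3: Using the exclusive quartile method:
  Q1 = 2
  Q2 (median) = 4
  Q3 = 7
  IQR = Q3 - Q1 = 7 - 2 = 5
Step 4: Q3 = 7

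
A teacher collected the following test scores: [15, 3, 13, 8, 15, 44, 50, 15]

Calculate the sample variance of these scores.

290.2679

Step 1: Compute the mean: (15 + 3 + 13 + 8 + 15 + 44 + 50 + 15) / 8 = 20.375
Step 2: Compute squared deviations from the mean:
  (15 - 20.375)^2 = 28.8906
  (3 - 20.375)^2 = 301.8906
  (13 - 20.375)^2 = 54.3906
  (8 - 20.375)^2 = 153.1406
  (15 - 20.375)^2 = 28.8906
  (44 - 20.375)^2 = 558.1406
  (50 - 20.375)^2 = 877.6406
  (15 - 20.375)^2 = 28.8906
Step 3: Sum of squared deviations = 2031.875
Step 4: Sample variance = 2031.875 / 7 = 290.2679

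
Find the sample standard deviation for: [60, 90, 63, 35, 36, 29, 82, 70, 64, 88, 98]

23.715

Step 1: Compute the mean: 65
Step 2: Sum of squared deviations from the mean: 5624
Step 3: Sample variance = 5624 / 10 = 562.4
Step 4: Standard deviation = sqrt(562.4) = 23.715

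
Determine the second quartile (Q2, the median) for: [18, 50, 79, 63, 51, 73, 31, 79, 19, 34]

50.5

Step 1: Sort the data: [18, 19, 31, 34, 50, 51, 63, 73, 79, 79]
Step 2: n = 10
Step 3: Q2 is the median. Since n is even, it is the average of the values at positions 5 and 6:
  Q2 = (50 + 51) / 2 = 50.5
Step 4: Q2 = 50.5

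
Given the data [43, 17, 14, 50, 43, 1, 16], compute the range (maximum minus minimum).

49

Step 1: Identify the maximum value: max = 50
Step 2: Identify the minimum value: min = 1
Step 3: Range = max - min = 50 - 1 = 49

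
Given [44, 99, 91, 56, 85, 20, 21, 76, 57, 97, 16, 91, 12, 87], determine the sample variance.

1081.0549

Step 1: Compute the mean: (44 + 99 + 91 + 56 + 85 + 20 + 21 + 76 + 57 + 97 + 16 + 91 + 12 + 87) / 14 = 60.8571
Step 2: Compute squared deviations from the mean:
  (44 - 60.8571)^2 = 284.1633
  (99 - 60.8571)^2 = 1454.8776
  (91 - 60.8571)^2 = 908.5918
  (56 - 60.8571)^2 = 23.5918
  (85 - 60.8571)^2 = 582.8776
  (20 - 60.8571)^2 = 1669.3061
  (21 - 60.8571)^2 = 1588.5918
  (76 - 60.8571)^2 = 229.3061
  (57 - 60.8571)^2 = 14.8776
  (97 - 60.8571)^2 = 1306.3061
  (16 - 60.8571)^2 = 2012.1633
  (91 - 60.8571)^2 = 908.5918
  (12 - 60.8571)^2 = 2387.0204
  (87 - 60.8571)^2 = 683.449
Step 3: Sum of squared deviations = 14053.7143
Step 4: Sample variance = 14053.7143 / 13 = 1081.0549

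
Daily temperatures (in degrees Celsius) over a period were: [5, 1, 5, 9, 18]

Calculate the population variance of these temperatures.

33.44

Step 1: Compute the mean: (5 + 1 + 5 + 9 + 18) / 5 = 7.6
Step 2: Compute squared deviations from the mean:
  (5 - 7.6)^2 = 6.76
  (1 - 7.6)^2 = 43.56
  (5 - 7.6)^2 = 6.76
  (9 - 7.6)^2 = 1.96
  (18 - 7.6)^2 = 108.16
Step 3: Sum of squared deviations = 167.2
Step 4: Population variance = 167.2 / 5 = 33.44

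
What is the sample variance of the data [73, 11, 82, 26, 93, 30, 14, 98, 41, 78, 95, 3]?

1312.4242

Step 1: Compute the mean: (73 + 11 + 82 + 26 + 93 + 30 + 14 + 98 + 41 + 78 + 95 + 3) / 12 = 53.6667
Step 2: Compute squared deviations from the mean:
  (73 - 53.6667)^2 = 373.7778
  (11 - 53.6667)^2 = 1820.4444
  (82 - 53.6667)^2 = 802.7778
  (26 - 53.6667)^2 = 765.4444
  (93 - 53.6667)^2 = 1547.1111
  (30 - 53.6667)^2 = 560.1111
  (14 - 53.6667)^2 = 1573.4444
  (98 - 53.6667)^2 = 1965.4444
  (41 - 53.6667)^2 = 160.4444
  (78 - 53.6667)^2 = 592.1111
  (95 - 53.6667)^2 = 1708.4444
  (3 - 53.6667)^2 = 2567.1111
Step 3: Sum of squared deviations = 14436.6667
Step 4: Sample variance = 14436.6667 / 11 = 1312.4242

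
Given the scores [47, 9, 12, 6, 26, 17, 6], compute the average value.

17.5714

Step 1: Sum all values: 47 + 9 + 12 + 6 + 26 + 17 + 6 = 123
Step 2: Count the number of values: n = 7
Step 3: Mean = sum / n = 123 / 7 = 17.5714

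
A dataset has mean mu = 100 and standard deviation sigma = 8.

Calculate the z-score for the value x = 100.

0

Step 1: Recall the z-score formula: z = (x - mu) / sigma
Step 2: Substitute values: z = (100 - 100) / 8
Step 3: z = 0 / 8 = 0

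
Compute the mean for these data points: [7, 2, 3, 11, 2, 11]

6

Step 1: Sum all values: 7 + 2 + 3 + 11 + 2 + 11 = 36
Step 2: Count the number of values: n = 6
Step 3: Mean = sum / n = 36 / 6 = 6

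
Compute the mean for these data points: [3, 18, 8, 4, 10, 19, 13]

10.7143

Step 1: Sum all values: 3 + 18 + 8 + 4 + 10 + 19 + 13 = 75
Step 2: Count the number of values: n = 7
Step 3: Mean = sum / n = 75 / 7 = 10.7143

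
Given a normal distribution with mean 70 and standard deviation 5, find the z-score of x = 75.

1

Step 1: Recall the z-score formula: z = (x - mu) / sigma
Step 2: Substitute values: z = (75 - 70) / 5
Step 3: z = 5 / 5 = 1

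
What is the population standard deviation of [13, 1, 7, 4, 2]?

4.3174

Step 1: Compute the mean: 5.4
Step 2: Sum of squared deviations from the mean: 93.2
Step 3: Population variance = 93.2 / 5 = 18.64
Step 4: Standard deviation = sqrt(18.64) = 4.3174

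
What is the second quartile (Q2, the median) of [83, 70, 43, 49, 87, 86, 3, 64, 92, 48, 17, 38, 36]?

49

Step 1: Sort the data: [3, 17, 36, 38, 43, 48, 49, 64, 70, 83, 86, 87, 92]
Step 2: n = 13
Step 3: Q2 is the median. Since n is odd, it is the middle value at position 7: 49
Step 4: Q2 = 49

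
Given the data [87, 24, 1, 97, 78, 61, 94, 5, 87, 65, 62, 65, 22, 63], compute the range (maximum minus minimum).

96

Step 1: Identify the maximum value: max = 97
Step 2: Identify the minimum value: min = 1
Step 3: Range = max - min = 97 - 1 = 96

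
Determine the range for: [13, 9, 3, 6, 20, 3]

17

Step 1: Identify the maximum value: max = 20
Step 2: Identify the minimum value: min = 3
Step 3: Range = max - min = 20 - 3 = 17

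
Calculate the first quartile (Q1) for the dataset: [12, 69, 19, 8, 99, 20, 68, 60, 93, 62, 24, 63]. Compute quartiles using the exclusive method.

19.25

Step 1: Sort the data: [8, 12, 19, 20, 24, 60, 62, 63, 68, 69, 93, 99]
Step 2: n = 12
Step 3: Using the exclusive quartile method:
  Q1 = 19.25
  Q2 (median) = 61
  Q3 = 68.75
  IQR = Q3 - Q1 = 68.75 - 19.25 = 49.5
Step 4: Q1 = 19.25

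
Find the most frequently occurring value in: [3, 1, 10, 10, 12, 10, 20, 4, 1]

10

Step 1: Count the frequency of each value:
  1: appears 2 time(s)
  3: appears 1 time(s)
  4: appears 1 time(s)
  10: appears 3 time(s)
  12: appears 1 time(s)
  20: appears 1 time(s)
Step 2: The value 10 appears most frequently (3 times).
Step 3: Mode = 10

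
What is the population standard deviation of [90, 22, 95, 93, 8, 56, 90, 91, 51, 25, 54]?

30.9847

Step 1: Compute the mean: 61.3636
Step 2: Sum of squared deviations from the mean: 10560.5455
Step 3: Population variance = 10560.5455 / 11 = 960.0496
Step 4: Standard deviation = sqrt(960.0496) = 30.9847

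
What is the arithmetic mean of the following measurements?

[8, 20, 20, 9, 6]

12.6

Step 1: Sum all values: 8 + 20 + 20 + 9 + 6 = 63
Step 2: Count the number of values: n = 5
Step 3: Mean = sum / n = 63 / 5 = 12.6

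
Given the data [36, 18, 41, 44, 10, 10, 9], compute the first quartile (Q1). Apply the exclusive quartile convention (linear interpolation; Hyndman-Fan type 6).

10

Step 1: Sort the data: [9, 10, 10, 18, 36, 41, 44]
Step 2: n = 7
Step 3: Using the exclusive quartile method:
  Q1 = 10
  Q2 (median) = 18
  Q3 = 41
  IQR = Q3 - Q1 = 41 - 10 = 31
Step 4: Q1 = 10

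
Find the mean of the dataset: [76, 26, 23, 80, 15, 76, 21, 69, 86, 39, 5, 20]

44.6667

Step 1: Sum all values: 76 + 26 + 23 + 80 + 15 + 76 + 21 + 69 + 86 + 39 + 5 + 20 = 536
Step 2: Count the number of values: n = 12
Step 3: Mean = sum / n = 536 / 12 = 44.6667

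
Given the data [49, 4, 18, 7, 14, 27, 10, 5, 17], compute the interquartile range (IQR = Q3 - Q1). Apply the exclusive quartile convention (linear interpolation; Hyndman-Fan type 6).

16.5

Step 1: Sort the data: [4, 5, 7, 10, 14, 17, 18, 27, 49]
Step 2: n = 9
Step 3: Using the exclusive quartile method:
  Q1 = 6
  Q2 (median) = 14
  Q3 = 22.5
  IQR = Q3 - Q1 = 22.5 - 6 = 16.5
Step 4: IQR = 16.5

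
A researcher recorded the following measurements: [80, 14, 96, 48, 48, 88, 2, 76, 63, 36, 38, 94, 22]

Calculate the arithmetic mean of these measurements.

54.2308

Step 1: Sum all values: 80 + 14 + 96 + 48 + 48 + 88 + 2 + 76 + 63 + 36 + 38 + 94 + 22 = 705
Step 2: Count the number of values: n = 13
Step 3: Mean = sum / n = 705 / 13 = 54.2308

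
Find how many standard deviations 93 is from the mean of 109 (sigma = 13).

-1.2308

Step 1: Recall the z-score formula: z = (x - mu) / sigma
Step 2: Substitute values: z = (93 - 109) / 13
Step 3: z = -16 / 13 = -1.2308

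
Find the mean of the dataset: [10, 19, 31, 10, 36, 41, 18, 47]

26.5

Step 1: Sum all values: 10 + 19 + 31 + 10 + 36 + 41 + 18 + 47 = 212
Step 2: Count the number of values: n = 8
Step 3: Mean = sum / n = 212 / 8 = 26.5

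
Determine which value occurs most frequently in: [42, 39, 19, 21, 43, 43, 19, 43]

43

Step 1: Count the frequency of each value:
  19: appears 2 time(s)
  21: appears 1 time(s)
  39: appears 1 time(s)
  42: appears 1 time(s)
  43: appears 3 time(s)
Step 2: The value 43 appears most frequently (3 times).
Step 3: Mode = 43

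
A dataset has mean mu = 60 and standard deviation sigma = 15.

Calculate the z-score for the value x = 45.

-1

Step 1: Recall the z-score formula: z = (x - mu) / sigma
Step 2: Substitute values: z = (45 - 60) / 15
Step 3: z = -15 / 15 = -1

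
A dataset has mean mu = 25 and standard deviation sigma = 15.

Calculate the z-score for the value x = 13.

-0.8

Step 1: Recall the z-score formula: z = (x - mu) / sigma
Step 2: Substitute values: z = (13 - 25) / 15
Step 3: z = -12 / 15 = -0.8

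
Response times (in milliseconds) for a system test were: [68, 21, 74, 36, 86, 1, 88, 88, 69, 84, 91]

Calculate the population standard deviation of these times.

29.3995

Step 1: Compute the mean: 64.1818
Step 2: Sum of squared deviations from the mean: 9507.6364
Step 3: Population variance = 9507.6364 / 11 = 864.3306
Step 4: Standard deviation = sqrt(864.3306) = 29.3995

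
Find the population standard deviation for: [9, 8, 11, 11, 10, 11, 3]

2.6726

Step 1: Compute the mean: 9
Step 2: Sum of squared deviations from the mean: 50
Step 3: Population variance = 50 / 7 = 7.1429
Step 4: Standard deviation = sqrt(7.1429) = 2.6726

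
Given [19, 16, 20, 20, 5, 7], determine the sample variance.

45.9

Step 1: Compute the mean: (19 + 16 + 20 + 20 + 5 + 7) / 6 = 14.5
Step 2: Compute squared deviations from the mean:
  (19 - 14.5)^2 = 20.25
  (16 - 14.5)^2 = 2.25
  (20 - 14.5)^2 = 30.25
  (20 - 14.5)^2 = 30.25
  (5 - 14.5)^2 = 90.25
  (7 - 14.5)^2 = 56.25
Step 3: Sum of squared deviations = 229.5
Step 4: Sample variance = 229.5 / 5 = 45.9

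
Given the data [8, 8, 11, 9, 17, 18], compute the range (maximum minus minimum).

10

Step 1: Identify the maximum value: max = 18
Step 2: Identify the minimum value: min = 8
Step 3: Range = max - min = 18 - 8 = 10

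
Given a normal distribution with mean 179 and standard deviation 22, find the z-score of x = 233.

2.4545

Step 1: Recall the z-score formula: z = (x - mu) / sigma
Step 2: Substitute values: z = (233 - 179) / 22
Step 3: z = 54 / 22 = 2.4545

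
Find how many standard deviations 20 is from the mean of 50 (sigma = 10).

-3

Step 1: Recall the z-score formula: z = (x - mu) / sigma
Step 2: Substitute values: z = (20 - 50) / 10
Step 3: z = -30 / 10 = -3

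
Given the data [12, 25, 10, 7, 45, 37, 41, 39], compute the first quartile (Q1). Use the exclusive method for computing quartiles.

10.5

Step 1: Sort the data: [7, 10, 12, 25, 37, 39, 41, 45]
Step 2: n = 8
Step 3: Using the exclusive quartile method:
  Q1 = 10.5
  Q2 (median) = 31
  Q3 = 40.5
  IQR = Q3 - Q1 = 40.5 - 10.5 = 30
Step 4: Q1 = 10.5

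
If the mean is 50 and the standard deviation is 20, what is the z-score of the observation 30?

-1

Step 1: Recall the z-score formula: z = (x - mu) / sigma
Step 2: Substitute values: z = (30 - 50) / 20
Step 3: z = -20 / 20 = -1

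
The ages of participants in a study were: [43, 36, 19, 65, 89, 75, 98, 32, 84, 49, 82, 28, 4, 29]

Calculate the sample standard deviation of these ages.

29.5469

Step 1: Compute the mean: 52.3571
Step 2: Sum of squared deviations from the mean: 11349.2143
Step 3: Sample variance = 11349.2143 / 13 = 873.0165
Step 4: Standard deviation = sqrt(873.0165) = 29.5469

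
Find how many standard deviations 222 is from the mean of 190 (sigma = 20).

1.6

Step 1: Recall the z-score formula: z = (x - mu) / sigma
Step 2: Substitute values: z = (222 - 190) / 20
Step 3: z = 32 / 20 = 1.6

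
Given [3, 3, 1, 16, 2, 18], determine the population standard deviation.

7.0099

Step 1: Compute the mean: 7.1667
Step 2: Sum of squared deviations from the mean: 294.8333
Step 3: Population variance = 294.8333 / 6 = 49.1389
Step 4: Standard deviation = sqrt(49.1389) = 7.0099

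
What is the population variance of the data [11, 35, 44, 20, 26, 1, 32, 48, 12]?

222.6914

Step 1: Compute the mean: (11 + 35 + 44 + 20 + 26 + 1 + 32 + 48 + 12) / 9 = 25.4444
Step 2: Compute squared deviations from the mean:
  (11 - 25.4444)^2 = 208.642
  (35 - 25.4444)^2 = 91.3086
  (44 - 25.4444)^2 = 344.3086
  (20 - 25.4444)^2 = 29.642
  (26 - 25.4444)^2 = 0.3086
  (1 - 25.4444)^2 = 597.5309
  (32 - 25.4444)^2 = 42.9753
  (48 - 25.4444)^2 = 508.7531
  (12 - 25.4444)^2 = 180.7531
Step 3: Sum of squared deviations = 2004.2222
Step 4: Population variance = 2004.2222 / 9 = 222.6914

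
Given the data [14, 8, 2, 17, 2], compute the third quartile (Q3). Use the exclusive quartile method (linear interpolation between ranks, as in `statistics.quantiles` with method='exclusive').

15.5

Step 1: Sort the data: [2, 2, 8, 14, 17]
Step 2: n = 5
Step 3: Using the exclusive quartile method:
  Q1 = 2
  Q2 (median) = 8
  Q3 = 15.5
  IQR = Q3 - Q1 = 15.5 - 2 = 13.5
Step 4: Q3 = 15.5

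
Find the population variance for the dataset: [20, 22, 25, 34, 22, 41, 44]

83.6327

Step 1: Compute the mean: (20 + 22 + 25 + 34 + 22 + 41 + 44) / 7 = 29.7143
Step 2: Compute squared deviations from the mean:
  (20 - 29.7143)^2 = 94.3673
  (22 - 29.7143)^2 = 59.5102
  (25 - 29.7143)^2 = 22.2245
  (34 - 29.7143)^2 = 18.3673
  (22 - 29.7143)^2 = 59.5102
  (41 - 29.7143)^2 = 127.3673
  (44 - 29.7143)^2 = 204.0816
Step 3: Sum of squared deviations = 585.4286
Step 4: Population variance = 585.4286 / 7 = 83.6327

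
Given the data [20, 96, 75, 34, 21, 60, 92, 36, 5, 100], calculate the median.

48

Step 1: Sort the data in ascending order: [5, 20, 21, 34, 36, 60, 75, 92, 96, 100]
Step 2: The number of values is n = 10.
Step 3: Since n is even, the median is the average of positions 5 and 6:
  Median = (36 + 60) / 2 = 48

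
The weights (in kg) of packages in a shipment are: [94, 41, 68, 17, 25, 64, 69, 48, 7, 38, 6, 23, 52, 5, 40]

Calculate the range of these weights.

89

Step 1: Identify the maximum value: max = 94
Step 2: Identify the minimum value: min = 5
Step 3: Range = max - min = 94 - 5 = 89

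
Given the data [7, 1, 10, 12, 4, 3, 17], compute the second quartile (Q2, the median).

7

Step 1: Sort the data: [1, 3, 4, 7, 10, 12, 17]
Step 2: n = 7
Step 3: Q2 is the median. Since n is odd, it is the middle value at position 4: 7
Step 4: Q2 = 7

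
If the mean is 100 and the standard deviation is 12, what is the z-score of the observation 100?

0

Step 1: Recall the z-score formula: z = (x - mu) / sigma
Step 2: Substitute values: z = (100 - 100) / 12
Step 3: z = 0 / 12 = 0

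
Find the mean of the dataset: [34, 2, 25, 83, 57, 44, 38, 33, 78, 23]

41.7

Step 1: Sum all values: 34 + 2 + 25 + 83 + 57 + 44 + 38 + 33 + 78 + 23 = 417
Step 2: Count the number of values: n = 10
Step 3: Mean = sum / n = 417 / 10 = 41.7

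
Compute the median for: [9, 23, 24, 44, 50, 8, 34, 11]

23.5

Step 1: Sort the data in ascending order: [8, 9, 11, 23, 24, 34, 44, 50]
Step 2: The number of values is n = 8.
Step 3: Since n is even, the median is the average of positions 4 and 5:
  Median = (23 + 24) / 2 = 23.5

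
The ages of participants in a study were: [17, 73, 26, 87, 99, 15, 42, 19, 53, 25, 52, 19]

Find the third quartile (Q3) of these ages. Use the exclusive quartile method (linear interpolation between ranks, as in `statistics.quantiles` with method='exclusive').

68

Step 1: Sort the data: [15, 17, 19, 19, 25, 26, 42, 52, 53, 73, 87, 99]
Step 2: n = 12
Step 3: Using the exclusive quartile method:
  Q1 = 19
  Q2 (median) = 34
  Q3 = 68
  IQR = Q3 - Q1 = 68 - 19 = 49
Step 4: Q3 = 68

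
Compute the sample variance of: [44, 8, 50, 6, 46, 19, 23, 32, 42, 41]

259.8778

Step 1: Compute the mean: (44 + 8 + 50 + 6 + 46 + 19 + 23 + 32 + 42 + 41) / 10 = 31.1
Step 2: Compute squared deviations from the mean:
  (44 - 31.1)^2 = 166.41
  (8 - 31.1)^2 = 533.61
  (50 - 31.1)^2 = 357.21
  (6 - 31.1)^2 = 630.01
  (46 - 31.1)^2 = 222.01
  (19 - 31.1)^2 = 146.41
  (23 - 31.1)^2 = 65.61
  (32 - 31.1)^2 = 0.81
  (42 - 31.1)^2 = 118.81
  (41 - 31.1)^2 = 98.01
Step 3: Sum of squared deviations = 2338.9
Step 4: Sample variance = 2338.9 / 9 = 259.8778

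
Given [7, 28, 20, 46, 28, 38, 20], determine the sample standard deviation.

12.7895

Step 1: Compute the mean: 26.7143
Step 2: Sum of squared deviations from the mean: 981.4286
Step 3: Sample variance = 981.4286 / 6 = 163.5714
Step 4: Standard deviation = sqrt(163.5714) = 12.7895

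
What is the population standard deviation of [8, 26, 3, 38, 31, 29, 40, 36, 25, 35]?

11.8191

Step 1: Compute the mean: 27.1
Step 2: Sum of squared deviations from the mean: 1396.9
Step 3: Population variance = 1396.9 / 10 = 139.69
Step 4: Standard deviation = sqrt(139.69) = 11.8191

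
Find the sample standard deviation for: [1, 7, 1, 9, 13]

5.2154

Step 1: Compute the mean: 6.2
Step 2: Sum of squared deviations from the mean: 108.8
Step 3: Sample variance = 108.8 / 4 = 27.2
Step 4: Standard deviation = sqrt(27.2) = 5.2154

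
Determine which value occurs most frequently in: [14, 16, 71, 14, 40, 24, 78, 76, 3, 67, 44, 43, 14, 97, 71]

14

Step 1: Count the frequency of each value:
  3: appears 1 time(s)
  14: appears 3 time(s)
  16: appears 1 time(s)
  24: appears 1 time(s)
  40: appears 1 time(s)
  43: appears 1 time(s)
  44: appears 1 time(s)
  67: appears 1 time(s)
  71: appears 2 time(s)
  76: appears 1 time(s)
  78: appears 1 time(s)
  97: appears 1 time(s)
Step 2: The value 14 appears most frequently (3 times).
Step 3: Mode = 14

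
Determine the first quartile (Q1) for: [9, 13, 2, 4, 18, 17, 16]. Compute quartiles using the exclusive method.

4

Step 1: Sort the data: [2, 4, 9, 13, 16, 17, 18]
Step 2: n = 7
Step 3: Using the exclusive quartile method:
  Q1 = 4
  Q2 (median) = 13
  Q3 = 17
  IQR = Q3 - Q1 = 17 - 4 = 13
Step 4: Q1 = 4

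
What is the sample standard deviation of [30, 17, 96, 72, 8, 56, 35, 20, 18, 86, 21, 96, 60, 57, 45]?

29.7518

Step 1: Compute the mean: 47.8
Step 2: Sum of squared deviations from the mean: 12392.4
Step 3: Sample variance = 12392.4 / 14 = 885.1714
Step 4: Standard deviation = sqrt(885.1714) = 29.7518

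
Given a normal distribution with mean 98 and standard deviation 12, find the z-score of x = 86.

-1

Step 1: Recall the z-score formula: z = (x - mu) / sigma
Step 2: Substitute values: z = (86 - 98) / 12
Step 3: z = -12 / 12 = -1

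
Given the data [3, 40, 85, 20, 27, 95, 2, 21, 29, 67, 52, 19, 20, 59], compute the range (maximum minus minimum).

93

Step 1: Identify the maximum value: max = 95
Step 2: Identify the minimum value: min = 2
Step 3: Range = max - min = 95 - 2 = 93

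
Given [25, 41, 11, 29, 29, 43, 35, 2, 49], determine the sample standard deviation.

15.1822

Step 1: Compute the mean: 29.3333
Step 2: Sum of squared deviations from the mean: 1844
Step 3: Sample variance = 1844 / 8 = 230.5
Step 4: Standard deviation = sqrt(230.5) = 15.1822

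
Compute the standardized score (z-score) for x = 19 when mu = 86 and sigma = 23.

-2.913

Step 1: Recall the z-score formula: z = (x - mu) / sigma
Step 2: Substitute values: z = (19 - 86) / 23
Step 3: z = -67 / 23 = -2.913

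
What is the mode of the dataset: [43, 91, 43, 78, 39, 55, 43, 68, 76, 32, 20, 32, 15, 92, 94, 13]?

43

Step 1: Count the frequency of each value:
  13: appears 1 time(s)
  15: appears 1 time(s)
  20: appears 1 time(s)
  32: appears 2 time(s)
  39: appears 1 time(s)
  43: appears 3 time(s)
  55: appears 1 time(s)
  68: appears 1 time(s)
  76: appears 1 time(s)
  78: appears 1 time(s)
  91: appears 1 time(s)
  92: appears 1 time(s)
  94: appears 1 time(s)
Step 2: The value 43 appears most frequently (3 times).
Step 3: Mode = 43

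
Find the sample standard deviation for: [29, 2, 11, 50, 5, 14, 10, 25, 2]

15.741

Step 1: Compute the mean: 16.4444
Step 2: Sum of squared deviations from the mean: 1982.2222
Step 3: Sample variance = 1982.2222 / 8 = 247.7778
Step 4: Standard deviation = sqrt(247.7778) = 15.741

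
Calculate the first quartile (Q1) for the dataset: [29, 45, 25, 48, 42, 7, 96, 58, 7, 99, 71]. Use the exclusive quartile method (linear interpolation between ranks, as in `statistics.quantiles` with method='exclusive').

25

Step 1: Sort the data: [7, 7, 25, 29, 42, 45, 48, 58, 71, 96, 99]
Step 2: n = 11
Step 3: Using the exclusive quartile method:
  Q1 = 25
  Q2 (median) = 45
  Q3 = 71
  IQR = Q3 - Q1 = 71 - 25 = 46
Step 4: Q1 = 25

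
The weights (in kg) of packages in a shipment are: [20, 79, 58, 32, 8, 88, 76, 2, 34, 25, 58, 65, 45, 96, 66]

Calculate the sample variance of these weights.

848.8381

Step 1: Compute the mean: (20 + 79 + 58 + 32 + 8 + 88 + 76 + 2 + 34 + 25 + 58 + 65 + 45 + 96 + 66) / 15 = 50.1333
Step 2: Compute squared deviations from the mean:
  (20 - 50.1333)^2 = 908.0178
  (79 - 50.1333)^2 = 833.2844
  (58 - 50.1333)^2 = 61.8844
  (32 - 50.1333)^2 = 328.8178
  (8 - 50.1333)^2 = 1775.2178
  (88 - 50.1333)^2 = 1433.8844
  (76 - 50.1333)^2 = 669.0844
  (2 - 50.1333)^2 = 2316.8178
  (34 - 50.1333)^2 = 260.2844
  (25 - 50.1333)^2 = 631.6844
  (58 - 50.1333)^2 = 61.8844
  (65 - 50.1333)^2 = 221.0178
  (45 - 50.1333)^2 = 26.3511
  (96 - 50.1333)^2 = 2103.7511
  (66 - 50.1333)^2 = 251.7511
Step 3: Sum of squared deviations = 11883.7333
Step 4: Sample variance = 11883.7333 / 14 = 848.8381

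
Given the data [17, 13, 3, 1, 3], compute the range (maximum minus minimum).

16

Step 1: Identify the maximum value: max = 17
Step 2: Identify the minimum value: min = 1
Step 3: Range = max - min = 17 - 1 = 16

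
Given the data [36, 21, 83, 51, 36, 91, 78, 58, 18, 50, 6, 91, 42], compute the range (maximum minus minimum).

85

Step 1: Identify the maximum value: max = 91
Step 2: Identify the minimum value: min = 6
Step 3: Range = max - min = 91 - 6 = 85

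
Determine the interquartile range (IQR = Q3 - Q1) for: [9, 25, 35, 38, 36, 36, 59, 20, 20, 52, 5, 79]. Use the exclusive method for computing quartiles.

28.5

Step 1: Sort the data: [5, 9, 20, 20, 25, 35, 36, 36, 38, 52, 59, 79]
Step 2: n = 12
Step 3: Using the exclusive quartile method:
  Q1 = 20
  Q2 (median) = 35.5
  Q3 = 48.5
  IQR = Q3 - Q1 = 48.5 - 20 = 28.5
Step 4: IQR = 28.5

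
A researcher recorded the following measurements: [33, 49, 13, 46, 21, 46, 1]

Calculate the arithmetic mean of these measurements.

29.8571

Step 1: Sum all values: 33 + 49 + 13 + 46 + 21 + 46 + 1 = 209
Step 2: Count the number of values: n = 7
Step 3: Mean = sum / n = 209 / 7 = 29.8571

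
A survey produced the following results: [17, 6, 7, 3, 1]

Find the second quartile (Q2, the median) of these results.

6

Step 1: Sort the data: [1, 3, 6, 7, 17]
Step 2: n = 5
Step 3: Q2 is the median. Since n is odd, it is the middle value at position 3: 6
Step 4: Q2 = 6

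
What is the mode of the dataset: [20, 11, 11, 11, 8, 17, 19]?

11

Step 1: Count the frequency of each value:
  8: appears 1 time(s)
  11: appears 3 time(s)
  17: appears 1 time(s)
  19: appears 1 time(s)
  20: appears 1 time(s)
Step 2: The value 11 appears most frequently (3 times).
Step 3: Mode = 11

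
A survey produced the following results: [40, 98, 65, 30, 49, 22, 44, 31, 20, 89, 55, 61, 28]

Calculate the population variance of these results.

556.6982

Step 1: Compute the mean: (40 + 98 + 65 + 30 + 49 + 22 + 44 + 31 + 20 + 89 + 55 + 61 + 28) / 13 = 48.6154
Step 2: Compute squared deviations from the mean:
  (40 - 48.6154)^2 = 74.2249
  (98 - 48.6154)^2 = 2438.8402
  (65 - 48.6154)^2 = 268.4556
  (30 - 48.6154)^2 = 346.5325
  (49 - 48.6154)^2 = 0.1479
  (22 - 48.6154)^2 = 708.3787
  (44 - 48.6154)^2 = 21.3018
  (31 - 48.6154)^2 = 310.3018
  (20 - 48.6154)^2 = 818.8402
  (89 - 48.6154)^2 = 1630.9172
  (55 - 48.6154)^2 = 40.7633
  (61 - 48.6154)^2 = 153.3787
  (28 - 48.6154)^2 = 424.9941
Step 3: Sum of squared deviations = 7237.0769
Step 4: Population variance = 7237.0769 / 13 = 556.6982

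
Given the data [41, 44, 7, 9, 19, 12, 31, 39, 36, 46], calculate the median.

33.5

Step 1: Sort the data in ascending order: [7, 9, 12, 19, 31, 36, 39, 41, 44, 46]
Step 2: The number of values is n = 10.
Step 3: Since n is even, the median is the average of positions 5 and 6:
  Median = (31 + 36) / 2 = 33.5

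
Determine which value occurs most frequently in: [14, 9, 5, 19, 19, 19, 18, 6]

19

Step 1: Count the frequency of each value:
  5: appears 1 time(s)
  6: appears 1 time(s)
  9: appears 1 time(s)
  14: appears 1 time(s)
  18: appears 1 time(s)
  19: appears 3 time(s)
Step 2: The value 19 appears most frequently (3 times).
Step 3: Mode = 19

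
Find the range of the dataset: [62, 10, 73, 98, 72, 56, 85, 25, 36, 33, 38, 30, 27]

88

Step 1: Identify the maximum value: max = 98
Step 2: Identify the minimum value: min = 10
Step 3: Range = max - min = 98 - 10 = 88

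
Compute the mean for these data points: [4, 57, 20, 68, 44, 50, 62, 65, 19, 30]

41.9

Step 1: Sum all values: 4 + 57 + 20 + 68 + 44 + 50 + 62 + 65 + 19 + 30 = 419
Step 2: Count the number of values: n = 10
Step 3: Mean = sum / n = 419 / 10 = 41.9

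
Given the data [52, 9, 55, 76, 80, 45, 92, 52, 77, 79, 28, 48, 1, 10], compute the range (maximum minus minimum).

91

Step 1: Identify the maximum value: max = 92
Step 2: Identify the minimum value: min = 1
Step 3: Range = max - min = 92 - 1 = 91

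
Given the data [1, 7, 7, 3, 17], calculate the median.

7

Step 1: Sort the data in ascending order: [1, 3, 7, 7, 17]
Step 2: The number of values is n = 5.
Step 3: Since n is odd, the median is the middle value at position 3: 7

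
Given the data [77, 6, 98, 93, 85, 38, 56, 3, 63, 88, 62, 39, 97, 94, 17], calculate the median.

63

Step 1: Sort the data in ascending order: [3, 6, 17, 38, 39, 56, 62, 63, 77, 85, 88, 93, 94, 97, 98]
Step 2: The number of values is n = 15.
Step 3: Since n is odd, the median is the middle value at position 8: 63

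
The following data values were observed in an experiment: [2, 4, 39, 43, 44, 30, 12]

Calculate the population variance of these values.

292.1224

Step 1: Compute the mean: (2 + 4 + 39 + 43 + 44 + 30 + 12) / 7 = 24.8571
Step 2: Compute squared deviations from the mean:
  (2 - 24.8571)^2 = 522.449
  (4 - 24.8571)^2 = 435.0204
  (39 - 24.8571)^2 = 200.0204
  (43 - 24.8571)^2 = 329.1633
  (44 - 24.8571)^2 = 366.449
  (30 - 24.8571)^2 = 26.449
  (12 - 24.8571)^2 = 165.3061
Step 3: Sum of squared deviations = 2044.8571
Step 4: Population variance = 2044.8571 / 7 = 292.1224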